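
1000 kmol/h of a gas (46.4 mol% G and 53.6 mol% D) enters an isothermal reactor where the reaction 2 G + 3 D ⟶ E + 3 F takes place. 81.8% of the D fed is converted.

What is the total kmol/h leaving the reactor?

854 kmol/h

D reacted = 0.818 × 536 = 438.4 kmol/h; ν_D = −3, so ξ = 438.4/3 = 146.1 kmol/h.
Outlet amounts (n = n₀ + ν ξ):
  G: 464 − 2(146.1) = 171.7
  D: 536 − 3(146.1) = 97.55
  E: 0 + 1(146.1) = 146.1
  F: 0 + 3(146.1) = 438.4
Total out = 171.7 + 97.55 + 146.1 + 438.4 = 853.9 kmol/h.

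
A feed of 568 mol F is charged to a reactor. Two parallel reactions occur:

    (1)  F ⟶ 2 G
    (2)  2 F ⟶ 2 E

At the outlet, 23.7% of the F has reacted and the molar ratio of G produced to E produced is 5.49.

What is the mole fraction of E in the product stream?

0.0539

Conversion of F: F consumed = 0.237 × 568 = 134.6 mol = 1ξ₁ + 2ξ₂.
Selectivity: 2ξ₁ / (2ξ₂) = 5.49 → ξ₁ = 5.49 ξ₂.
Substitute: (1·5.49 + 2) ξ₂ = 134.6 → ξ₂ = 17.97 mol, ξ₁ = 98.67 mol.
Outlet amounts (n = n₀ + Σ ν·ξ):
  F: 568 − 1(98.67) − 2(17.97) = 433.4
  G: 0 + 2(98.67) = 197.3
  E: 0 + 2(17.97) = 35.95
Total out = 666.7 mol; y_E = 35.95 / 666.7 = 0.05392.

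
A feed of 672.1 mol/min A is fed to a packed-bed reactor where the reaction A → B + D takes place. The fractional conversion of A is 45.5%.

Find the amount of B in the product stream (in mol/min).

A reacted = 0.455 × 672.1 = 305.8 mol/min; ν_A = −1, so ξ = 305.8/1 = 305.8 mol/min.
Outlet amounts (n = n₀ + ν ξ):
  A: 672.1 − 1(305.8) = 366.3
  B: 0 + 1(305.8) = 305.8
  D: 0 + 1(305.8) = 305.8

306 mol/min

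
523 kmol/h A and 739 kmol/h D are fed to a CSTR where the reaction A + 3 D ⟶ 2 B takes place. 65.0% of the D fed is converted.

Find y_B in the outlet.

0.34

D reacted = 0.65 × 739 = 480.4 kmol/h; ν_D = −3, so ξ = 480.4/3 = 160.1 kmol/h.
Outlet amounts (n = n₀ + ν ξ):
  A: 523 − 1(160.1) = 362.9
  D: 739 − 3(160.1) = 258.6
  B: 0 + 2(160.1) = 320.2
Total out = 941.8 kmol/h; y_B = 320.2 / 941.8 = 0.34.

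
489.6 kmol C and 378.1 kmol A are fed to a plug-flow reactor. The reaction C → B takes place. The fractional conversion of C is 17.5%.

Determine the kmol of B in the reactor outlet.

C reacted = 0.175 × 489.6 = 85.68 kmol; ν_C = −1, so ξ = 85.68/1 = 85.68 kmol.
Outlet amounts (n = n₀ + ν ξ):
  C: 489.6 − 1(85.68) = 403.9
  B: 0 + 1(85.68) = 85.68
  A: 378.1 (inert)

85.7 kmol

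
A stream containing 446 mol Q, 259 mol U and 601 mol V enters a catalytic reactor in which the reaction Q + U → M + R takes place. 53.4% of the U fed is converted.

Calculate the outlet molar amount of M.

U reacted = 0.534 × 259 = 138.3 mol; ν_U = −1, so ξ = 138.3/1 = 138.3 mol.
Outlet amounts (n = n₀ + ν ξ):
  Q: 446 − 1(138.3) = 307.7
  U: 259 − 1(138.3) = 120.7
  M: 0 + 1(138.3) = 138.3
  R: 0 + 1(138.3) = 138.3
  V: 601 (inert)

138 mol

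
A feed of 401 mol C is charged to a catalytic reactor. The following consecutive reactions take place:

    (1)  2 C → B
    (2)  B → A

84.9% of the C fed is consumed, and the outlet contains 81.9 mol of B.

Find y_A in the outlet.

0.383

Conversion of C: C consumed = 2ξ₁ = 0.849 × 401 → ξ₁ = 170.2 mol.
B balance: n_B = 0 + 1ξ₁ − 1ξ₂ = 81.9 → ξ₂ = (1·170.2 − 81.9)/1 = 88.32 mol.
Outlet amounts (n = n₀ + Σ ν·ξ):
  C: 401 − 2(170.2) = 60.55
  B: 0 + 1(170.2) − 1(88.32) = 81.9
  A: 0 + 1(88.32) = 88.32
Total out = 230.8 mol; y_A = 88.32 / 230.8 = 0.3827.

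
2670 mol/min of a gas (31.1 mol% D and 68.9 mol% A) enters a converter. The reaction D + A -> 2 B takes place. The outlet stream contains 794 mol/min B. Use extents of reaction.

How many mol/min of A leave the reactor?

For B: n = n₀ + 2ξ → 794 = 0 + 2ξ, giving ξ = 397 mol/min.
Outlet amounts (n = n₀ + ν ξ):
  D: 830.4 − 1(397) = 433.4
  A: 1840 − 1(397) = 1443
  B: 0 + 2(397) = 794

1440 mol/min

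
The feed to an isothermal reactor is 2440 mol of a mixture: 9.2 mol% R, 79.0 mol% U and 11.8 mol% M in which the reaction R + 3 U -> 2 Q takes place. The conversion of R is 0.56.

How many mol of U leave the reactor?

R reacted = 0.56 × 224.5 = 125.7 mol; ν_R = −1, so ξ = 125.7/1 = 125.7 mol.
Outlet amounts (n = n₀ + ν ξ):
  R: 224.5 − 1(125.7) = 98.77
  U: 1928 − 3(125.7) = 1550
  Q: 0 + 2(125.7) = 251.4
  M: 287.9 (inert)

1550 mol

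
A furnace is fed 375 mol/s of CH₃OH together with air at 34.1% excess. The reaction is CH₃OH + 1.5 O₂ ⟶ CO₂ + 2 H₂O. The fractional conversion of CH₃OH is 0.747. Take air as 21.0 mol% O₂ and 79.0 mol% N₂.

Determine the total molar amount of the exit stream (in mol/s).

Stoichiometric O₂ = 1.5 × 375 = 562.5 mol/s; O₂ fed = 562.5 × 1.341 = 754.3 mol/s.
N₂ fed = 754.3 × 79/21 = 2838 mol/s.
Fuel reacted = 0.747 × 375 → ξ = 280.1 mol/s.
Outlet (n = n₀ + ν ξ):
  CH₃OH: 375 − 1(280.1) = 94.88
  O₂: 754.3 − 1.5(280.1) = 334.1
  N₂: 2838 (inert)
  CO₂: 0 + 1(280.1) = 280.1
  H₂O: 0 + 2(280.1) = 560.2
Total out = 94.88 + 334.1 + 2838 + 280.1 + 560.2 = 4107 mol/s.

4110 mol/s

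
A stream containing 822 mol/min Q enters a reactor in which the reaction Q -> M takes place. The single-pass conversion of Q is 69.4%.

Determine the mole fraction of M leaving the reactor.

Q reacted = 0.694 × 822 = 570.5 mol/min; ν_Q = −1, so ξ = 570.5/1 = 570.5 mol/min.
Outlet amounts (n = n₀ + ν ξ):
  Q: 822 − 1(570.5) = 251.5
  M: 0 + 1(570.5) = 570.5
Total out = 822 mol/min; y_M = 570.5 / 822 = 0.694.

0.694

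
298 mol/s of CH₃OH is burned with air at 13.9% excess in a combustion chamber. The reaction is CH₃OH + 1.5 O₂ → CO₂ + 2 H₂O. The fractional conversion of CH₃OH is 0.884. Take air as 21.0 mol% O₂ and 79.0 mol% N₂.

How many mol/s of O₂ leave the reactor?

Stoichiometric O₂ = 1.5 × 298 = 447 mol/s; O₂ fed = 447 × 1.139 = 509.1 mol/s.
N₂ fed = 509.1 × 79/21 = 1915 mol/s.
Fuel reacted = 0.884 × 298 → ξ = 263.4 mol/s.
Outlet (n = n₀ + ν ξ):
  CH₃OH: 298 − 1(263.4) = 34.57
  O₂: 509.1 − 1.5(263.4) = 114
  N₂: 1915 (inert)
  CO₂: 0 + 1(263.4) = 263.4
  H₂O: 0 + 2(263.4) = 526.9

114 mol/s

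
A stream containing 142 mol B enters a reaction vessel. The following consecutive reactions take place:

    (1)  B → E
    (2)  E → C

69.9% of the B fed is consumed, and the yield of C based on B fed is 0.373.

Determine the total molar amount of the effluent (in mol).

Conversion of B: B consumed = 1ξ₁ = 0.699 × 142 → ξ₁ = 99.26 mol.
Yield of C: 1ξ₂ / 142 = 0.373 → ξ₂ = 52.97 mol.
Outlet amounts (n = n₀ + Σ ν·ξ):
  B: 142 − 1(99.26) = 42.74
  E: 0 + 1(99.26) − 1(52.97) = 46.29
  C: 0 + 1(52.97) = 52.97
Total out = 42.74 + 46.29 + 52.97 = 142 mol.

142 mol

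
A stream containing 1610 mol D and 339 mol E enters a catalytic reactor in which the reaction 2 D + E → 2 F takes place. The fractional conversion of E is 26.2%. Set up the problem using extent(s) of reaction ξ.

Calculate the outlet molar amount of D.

E reacted = 0.262 × 339 = 88.82 mol; ν_E = −1, so ξ = 88.82/1 = 88.82 mol.
Outlet amounts (n = n₀ + ν ξ):
  D: 1610 − 2(88.82) = 1432
  E: 339 − 1(88.82) = 250.2
  F: 0 + 2(88.82) = 177.6

1430 mol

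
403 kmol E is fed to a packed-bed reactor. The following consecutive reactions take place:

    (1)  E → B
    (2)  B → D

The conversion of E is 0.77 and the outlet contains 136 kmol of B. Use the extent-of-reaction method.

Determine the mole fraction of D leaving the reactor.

Conversion of E: E consumed = 1ξ₁ = 0.77 × 403 → ξ₁ = 310.3 kmol.
B balance: n_B = 0 + 1ξ₁ − 1ξ₂ = 136 → ξ₂ = (1·310.3 − 136)/1 = 174.3 kmol.
Outlet amounts (n = n₀ + Σ ν·ξ):
  E: 403 − 1(310.3) = 92.69
  B: 0 + 1(310.3) − 1(174.3) = 136
  D: 0 + 1(174.3) = 174.3
Total out = 403 kmol; y_D = 174.3 / 403 = 0.4325.

0.433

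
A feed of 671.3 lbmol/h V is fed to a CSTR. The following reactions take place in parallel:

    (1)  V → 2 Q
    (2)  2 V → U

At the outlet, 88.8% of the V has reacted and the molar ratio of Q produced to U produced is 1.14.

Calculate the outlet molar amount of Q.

Conversion of V: V consumed = 0.888 × 671.3 = 596.1 lbmol/h = 1ξ₁ + 2ξ₂.
Selectivity: 2ξ₁ / (1ξ₂) = 1.14 → ξ₁ = 0.57 ξ₂.
Substitute: (1·0.57 + 2) ξ₂ = 596.1 → ξ₂ = 232 lbmol/h, ξ₁ = 132.2 lbmol/h.
Outlet amounts (n = n₀ + Σ ν·ξ):
  V: 671.3 − 1(132.2) − 2(232) = 75.19
  Q: 0 + 2(132.2) = 264.4
  U: 0 + 1(232) = 232

264 lbmol/h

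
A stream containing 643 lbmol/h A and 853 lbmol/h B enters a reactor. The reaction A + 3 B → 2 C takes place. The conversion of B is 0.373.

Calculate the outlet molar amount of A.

B reacted = 0.373 × 853 = 318.2 lbmol/h; ν_B = −3, so ξ = 318.2/3 = 106.1 lbmol/h.
Outlet amounts (n = n₀ + ν ξ):
  A: 643 − 1(106.1) = 536.9
  B: 853 − 3(106.1) = 534.8
  C: 0 + 2(106.1) = 212.1

537 lbmol/h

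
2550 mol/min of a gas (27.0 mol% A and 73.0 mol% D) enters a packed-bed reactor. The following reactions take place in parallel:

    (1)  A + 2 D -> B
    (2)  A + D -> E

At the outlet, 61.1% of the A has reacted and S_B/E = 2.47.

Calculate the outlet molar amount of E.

121 mol/min

Conversion of A: A consumed = 0.611 × 688.5 = 420.7 mol/min = 1ξ₁ + 1ξ₂.
Selectivity: 1ξ₁ / (1ξ₂) = 2.47 → ξ₁ = 2.47 ξ₂.
Substitute: (1·2.47 + 1) ξ₂ = 420.7 → ξ₂ = 121.2 mol/min, ξ₁ = 299.4 mol/min.
Outlet amounts (n = n₀ + Σ ν·ξ):
  A: 688.5 − 1(299.4) − 1(121.2) = 267.8
  D: 1862 − 2(299.4) − 1(121.2) = 1141
  B: 0 + 1(299.4) = 299.4
  E: 0 + 1(121.2) = 121.2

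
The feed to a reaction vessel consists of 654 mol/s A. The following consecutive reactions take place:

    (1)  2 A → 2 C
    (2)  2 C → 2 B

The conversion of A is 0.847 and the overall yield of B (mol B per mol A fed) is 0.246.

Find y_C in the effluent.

0.601

Conversion of A: A consumed = 2ξ₁ = 0.847 × 654 → ξ₁ = 277 mol/s.
Yield of B: 2ξ₂ / 654 = 0.246 → ξ₂ = 80.44 mol/s.
Outlet amounts (n = n₀ + Σ ν·ξ):
  A: 654 − 2(277) = 100.1
  C: 0 + 2(277) − 2(80.44) = 393.1
  B: 0 + 2(80.44) = 160.9
Total out = 654 mol/s; y_C = 393.1 / 654 = 0.601.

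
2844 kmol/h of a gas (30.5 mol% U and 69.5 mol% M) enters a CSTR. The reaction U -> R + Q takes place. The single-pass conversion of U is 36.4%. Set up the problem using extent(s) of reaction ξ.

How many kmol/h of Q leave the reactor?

316 kmol/h

U reacted = 0.364 × 867.4 = 315.7 kmol/h; ν_U = −1, so ξ = 315.7/1 = 315.7 kmol/h.
Outlet amounts (n = n₀ + ν ξ):
  U: 867.4 − 1(315.7) = 551.7
  R: 0 + 1(315.7) = 315.7
  Q: 0 + 1(315.7) = 315.7
  M: 1977 (inert)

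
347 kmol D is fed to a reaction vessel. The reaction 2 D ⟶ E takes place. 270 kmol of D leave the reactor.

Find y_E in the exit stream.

For D: n = n₀ − 2ξ → 270 = 347 − 2ξ, giving ξ = 38.5 kmol.
Outlet amounts (n = n₀ + ν ξ):
  D: 347 − 2(38.5) = 270
  E: 0 + 1(38.5) = 38.5
Total out = 308.5 kmol; y_E = 38.5 / 308.5 = 0.1248.

0.125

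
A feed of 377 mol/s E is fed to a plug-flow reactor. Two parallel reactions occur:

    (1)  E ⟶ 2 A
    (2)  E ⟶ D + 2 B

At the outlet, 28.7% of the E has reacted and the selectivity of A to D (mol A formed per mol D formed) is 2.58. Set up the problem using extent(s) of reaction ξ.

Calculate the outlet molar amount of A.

122 mol/s

Conversion of E: E consumed = 0.287 × 377 = 108.2 mol/s = 1ξ₁ + 1ξ₂.
Selectivity: 2ξ₁ / (1ξ₂) = 2.58 → ξ₁ = 1.29 ξ₂.
Substitute: (1·1.29 + 1) ξ₂ = 108.2 → ξ₂ = 47.25 mol/s, ξ₁ = 60.95 mol/s.
Outlet amounts (n = n₀ + Σ ν·ξ):
  E: 377 − 1(60.95) − 1(47.25) = 268.8
  A: 0 + 2(60.95) = 121.9
  D: 0 + 1(47.25) = 47.25
  B: 0 + 2(47.25) = 94.5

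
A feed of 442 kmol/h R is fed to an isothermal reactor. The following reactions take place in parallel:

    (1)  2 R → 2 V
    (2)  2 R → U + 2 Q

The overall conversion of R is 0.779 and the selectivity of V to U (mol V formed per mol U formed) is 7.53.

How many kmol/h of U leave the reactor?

36.1 kmol/h

Conversion of R: R consumed = 0.779 × 442 = 344.3 kmol/h = 2ξ₁ + 2ξ₂.
Selectivity: 2ξ₁ / (1ξ₂) = 7.53 → ξ₁ = 3.765 ξ₂.
Substitute: (2·3.765 + 2) ξ₂ = 344.3 → ξ₂ = 36.13 kmol/h, ξ₁ = 136 kmol/h.
Outlet amounts (n = n₀ + Σ ν·ξ):
  R: 442 − 2(136) − 2(36.13) = 97.68
  V: 0 + 2(136) = 272.1
  U: 0 + 1(36.13) = 36.13
  Q: 0 + 2(36.13) = 72.26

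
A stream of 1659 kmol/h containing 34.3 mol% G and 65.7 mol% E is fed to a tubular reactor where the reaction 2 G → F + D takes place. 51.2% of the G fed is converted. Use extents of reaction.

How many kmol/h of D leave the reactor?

146 kmol/h

G reacted = 0.512 × 569 = 291.3 kmol/h; ν_G = −2, so ξ = 291.3/2 = 145.7 kmol/h.
Outlet amounts (n = n₀ + ν ξ):
  G: 569 − 2(145.7) = 277.7
  F: 0 + 1(145.7) = 145.7
  D: 0 + 1(145.7) = 145.7
  E: 1090 (inert)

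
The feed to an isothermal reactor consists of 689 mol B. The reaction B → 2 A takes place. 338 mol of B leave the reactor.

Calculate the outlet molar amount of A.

702 mol

For B: n = n₀ − 1ξ → 338 = 689 − 1ξ, giving ξ = 351 mol.
Outlet amounts (n = n₀ + ν ξ):
  B: 689 − 1(351) = 338
  A: 0 + 2(351) = 702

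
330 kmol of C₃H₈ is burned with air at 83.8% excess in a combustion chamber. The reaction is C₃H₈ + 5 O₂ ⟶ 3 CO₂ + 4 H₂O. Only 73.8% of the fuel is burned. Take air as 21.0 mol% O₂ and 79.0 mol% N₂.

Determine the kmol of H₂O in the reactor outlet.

974 kmol

Stoichiometric O₂ = 5 × 330 = 1650 kmol; O₂ fed = 1650 × 1.838 = 3033 kmol.
N₂ fed = 3033 × 79/21 = 11410 kmol.
Fuel reacted = 0.738 × 330 → ξ = 243.5 kmol.
Outlet (n = n₀ + ν ξ):
  C₃H₈: 330 − 1(243.5) = 86.46
  O₂: 3033 − 5(243.5) = 1815
  N₂: 11410 (inert)
  CO₂: 0 + 3(243.5) = 730.6
  H₂O: 0 + 4(243.5) = 974.2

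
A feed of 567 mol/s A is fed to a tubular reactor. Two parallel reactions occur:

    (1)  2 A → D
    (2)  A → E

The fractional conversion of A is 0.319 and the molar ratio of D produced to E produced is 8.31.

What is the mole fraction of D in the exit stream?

Conversion of A: A consumed = 0.319 × 567 = 180.9 mol/s = 2ξ₁ + 1ξ₂.
Selectivity: 1ξ₁ / (1ξ₂) = 8.31 → ξ₁ = 8.31 ξ₂.
Substitute: (2·8.31 + 1) ξ₂ = 180.9 → ξ₂ = 10.27 mol/s, ξ₁ = 85.3 mol/s.
Outlet amounts (n = n₀ + Σ ν·ξ):
  A: 567 − 2(85.3) − 1(10.27) = 386.1
  D: 0 + 1(85.3) = 85.3
  E: 0 + 1(10.27) = 10.27
Total out = 481.7 mol/s; y_D = 85.3 / 481.7 = 0.1771.

0.177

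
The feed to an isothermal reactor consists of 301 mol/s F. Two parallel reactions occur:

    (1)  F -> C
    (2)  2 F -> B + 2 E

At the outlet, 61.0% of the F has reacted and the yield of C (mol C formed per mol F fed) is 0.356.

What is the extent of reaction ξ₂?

Yield of C: 1ξ₁ / 301 = 0.356 → ξ₁ = 107.2 mol/s.
Conversion of F: 1ξ₁ + 2ξ₂ = 0.61 × 301 = 183.6 → ξ₂ = 38.23 mol/s.
Outlet amounts (n = n₀ + Σ ν·ξ):
  F: 301 − 1(107.2) − 2(38.23) = 117.4
  C: 0 + 1(107.2) = 107.2
  B: 0 + 1(38.23) = 38.23
  E: 0 + 2(38.23) = 76.45

ξ₂ = 38.2 mol/s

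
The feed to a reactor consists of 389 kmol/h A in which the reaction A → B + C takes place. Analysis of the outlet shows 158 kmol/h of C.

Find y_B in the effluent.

For C: n = n₀ + 1ξ → 158 = 0 + 1ξ, giving ξ = 158 kmol/h.
Outlet amounts (n = n₀ + ν ξ):
  A: 389 − 1(158) = 231
  B: 0 + 1(158) = 158
  C: 0 + 1(158) = 158
Total out = 547 kmol/h; y_B = 158 / 547 = 0.2888.

0.289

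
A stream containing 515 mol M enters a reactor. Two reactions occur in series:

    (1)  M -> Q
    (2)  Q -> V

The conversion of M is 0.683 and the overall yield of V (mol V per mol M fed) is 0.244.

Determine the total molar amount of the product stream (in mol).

515 mol

Conversion of M: M consumed = 1ξ₁ = 0.683 × 515 → ξ₁ = 351.7 mol.
Yield of V: 1ξ₂ / 515 = 0.244 → ξ₂ = 125.7 mol.
Outlet amounts (n = n₀ + Σ ν·ξ):
  M: 515 − 1(351.7) = 163.3
  Q: 0 + 1(351.7) − 1(125.7) = 226.1
  V: 0 + 1(125.7) = 125.7
Total out = 163.3 + 226.1 + 125.7 = 515 mol.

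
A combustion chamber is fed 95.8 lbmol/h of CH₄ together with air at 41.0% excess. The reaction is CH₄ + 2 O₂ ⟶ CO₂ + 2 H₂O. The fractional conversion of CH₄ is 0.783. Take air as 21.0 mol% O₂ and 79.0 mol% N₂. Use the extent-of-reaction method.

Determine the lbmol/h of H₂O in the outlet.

150 lbmol/h

Stoichiometric O₂ = 2 × 95.8 = 191.6 lbmol/h; O₂ fed = 191.6 × 1.410 = 270.2 lbmol/h.
N₂ fed = 270.2 × 79/21 = 1016 lbmol/h.
Fuel reacted = 0.783 × 95.8 → ξ = 75.01 lbmol/h.
Outlet (n = n₀ + ν ξ):
  CH₄: 95.8 − 1(75.01) = 20.79
  O₂: 270.2 − 2(75.01) = 120.1
  N₂: 1016 (inert)
  CO₂: 0 + 1(75.01) = 75.01
  H₂O: 0 + 2(75.01) = 150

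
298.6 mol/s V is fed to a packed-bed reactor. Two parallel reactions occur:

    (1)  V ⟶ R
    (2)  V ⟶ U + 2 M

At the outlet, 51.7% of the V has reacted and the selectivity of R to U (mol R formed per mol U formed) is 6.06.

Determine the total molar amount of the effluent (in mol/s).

342 mol/s

Conversion of V: V consumed = 0.517 × 298.6 = 154.4 mol/s = 1ξ₁ + 1ξ₂.
Selectivity: 1ξ₁ / (1ξ₂) = 6.06 → ξ₁ = 6.06 ξ₂.
Substitute: (1·6.06 + 1) ξ₂ = 154.4 → ξ₂ = 21.87 mol/s, ξ₁ = 132.5 mol/s.
Outlet amounts (n = n₀ + Σ ν·ξ):
  V: 298.6 − 1(132.5) − 1(21.87) = 144.2
  R: 0 + 1(132.5) = 132.5
  U: 0 + 1(21.87) = 21.87
  M: 0 + 2(21.87) = 43.73
Total out = 144.2 + 132.5 + 21.87 + 43.73 = 342.3 mol/s.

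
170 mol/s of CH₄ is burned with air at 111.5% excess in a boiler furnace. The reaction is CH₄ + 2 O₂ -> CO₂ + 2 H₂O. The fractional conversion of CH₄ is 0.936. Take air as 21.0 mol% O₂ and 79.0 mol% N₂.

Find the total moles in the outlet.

Stoichiometric O₂ = 2 × 170 = 340 mol/s; O₂ fed = 340 × 2.115 = 719.1 mol/s.
N₂ fed = 719.1 × 79/21 = 2705 mol/s.
Fuel reacted = 0.936 × 170 → ξ = 159.1 mol/s.
Outlet (n = n₀ + ν ξ):
  CH₄: 170 − 1(159.1) = 10.88
  O₂: 719.1 − 2(159.1) = 400.9
  N₂: 2705 (inert)
  CO₂: 0 + 1(159.1) = 159.1
  H₂O: 0 + 2(159.1) = 318.2
Total out = 10.88 + 400.9 + 2705 + 159.1 + 318.2 = 3594 mol/s.

3590 mol/s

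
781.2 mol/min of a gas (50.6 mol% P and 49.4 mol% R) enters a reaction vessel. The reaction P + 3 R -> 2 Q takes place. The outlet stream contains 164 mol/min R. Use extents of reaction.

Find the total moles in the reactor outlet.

633 mol/min

For R: n = n₀ − 3ξ → 164 = 385.9 − 3ξ, giving ξ = 73.97 mol/min.
Outlet amounts (n = n₀ + ν ξ):
  P: 395.3 − 1(73.97) = 321.3
  R: 385.9 − 3(73.97) = 164
  Q: 0 + 2(73.97) = 147.9
Total out = 321.3 + 164 + 147.9 = 633.3 mol/min.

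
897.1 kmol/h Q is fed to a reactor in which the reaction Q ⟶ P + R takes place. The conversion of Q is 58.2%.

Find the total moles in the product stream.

Q reacted = 0.582 × 897.1 = 522.1 kmol/h; ν_Q = −1, so ξ = 522.1/1 = 522.1 kmol/h.
Outlet amounts (n = n₀ + ν ξ):
  Q: 897.1 − 1(522.1) = 375
  P: 0 + 1(522.1) = 522.1
  R: 0 + 1(522.1) = 522.1
Total out = 375 + 522.1 + 522.1 = 1419 kmol/h.

1420 kmol/h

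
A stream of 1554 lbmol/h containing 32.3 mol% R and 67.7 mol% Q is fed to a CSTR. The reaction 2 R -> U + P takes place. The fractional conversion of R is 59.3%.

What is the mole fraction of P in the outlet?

0.0958

R reacted = 0.593 × 501.9 = 297.7 lbmol/h; ν_R = −2, so ξ = 297.7/2 = 148.8 lbmol/h.
Outlet amounts (n = n₀ + ν ξ):
  R: 501.9 − 2(148.8) = 204.3
  U: 0 + 1(148.8) = 148.8
  P: 0 + 1(148.8) = 148.8
  Q: 1052 (inert)
Total out = 1554 lbmol/h; y_P = 148.8 / 1554 = 0.09577.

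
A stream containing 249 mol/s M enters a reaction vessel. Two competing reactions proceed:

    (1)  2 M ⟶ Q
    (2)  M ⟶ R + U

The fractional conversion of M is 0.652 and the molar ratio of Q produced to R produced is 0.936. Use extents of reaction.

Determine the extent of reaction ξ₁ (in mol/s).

ξ₁ = 52.9 mol/s

Conversion of M: M consumed = 0.652 × 249 = 162.3 mol/s = 2ξ₁ + 1ξ₂.
Selectivity: 1ξ₁ / (1ξ₂) = 0.936 → ξ₁ = 0.936 ξ₂.
Substitute: (2·0.936 + 1) ξ₂ = 162.3 → ξ₂ = 56.53 mol/s, ξ₁ = 52.91 mol/s.
Outlet amounts (n = n₀ + Σ ν·ξ):
  M: 249 − 2(52.91) − 1(56.53) = 86.65
  Q: 0 + 1(52.91) = 52.91
  R: 0 + 1(56.53) = 56.53
  U: 0 + 1(56.53) = 56.53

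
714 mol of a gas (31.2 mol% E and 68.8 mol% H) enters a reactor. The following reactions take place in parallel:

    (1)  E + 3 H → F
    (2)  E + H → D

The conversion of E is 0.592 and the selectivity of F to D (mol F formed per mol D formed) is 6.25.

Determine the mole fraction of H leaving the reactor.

0.372

Conversion of E: E consumed = 0.592 × 222.8 = 131.9 mol = 1ξ₁ + 1ξ₂.
Selectivity: 1ξ₁ / (1ξ₂) = 6.25 → ξ₁ = 6.25 ξ₂.
Substitute: (1·6.25 + 1) ξ₂ = 131.9 → ξ₂ = 18.19 mol, ξ₁ = 113.7 mol.
Outlet amounts (n = n₀ + Σ ν·ξ):
  E: 222.8 − 1(113.7) − 1(18.19) = 90.89
  H: 491.2 − 3(113.7) − 1(18.19) = 132
  F: 0 + 1(113.7) = 113.7
  D: 0 + 1(18.19) = 18.19
Total out = 354.7 mol; y_H = 132 / 354.7 = 0.372.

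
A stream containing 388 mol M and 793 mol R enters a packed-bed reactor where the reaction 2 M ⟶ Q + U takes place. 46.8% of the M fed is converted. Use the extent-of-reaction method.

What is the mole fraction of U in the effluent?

M reacted = 0.468 × 388 = 181.6 mol; ν_M = −2, so ξ = 181.6/2 = 90.79 mol.
Outlet amounts (n = n₀ + ν ξ):
  M: 388 − 2(90.79) = 206.4
  Q: 0 + 1(90.79) = 90.79
  U: 0 + 1(90.79) = 90.79
  R: 793 (inert)
Total out = 1181 mol; y_U = 90.79 / 1181 = 0.07688.

0.0769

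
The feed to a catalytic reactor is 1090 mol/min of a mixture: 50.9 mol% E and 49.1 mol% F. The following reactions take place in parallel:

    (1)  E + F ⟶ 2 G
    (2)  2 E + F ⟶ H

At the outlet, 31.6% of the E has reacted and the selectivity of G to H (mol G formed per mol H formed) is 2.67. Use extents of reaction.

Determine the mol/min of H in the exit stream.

52.6 mol/min

Conversion of E: E consumed = 0.316 × 554.8 = 175.3 mol/min = 1ξ₁ + 2ξ₂.
Selectivity: 2ξ₁ / (1ξ₂) = 2.67 → ξ₁ = 1.335 ξ₂.
Substitute: (1·1.335 + 2) ξ₂ = 175.3 → ξ₂ = 52.57 mol/min, ξ₁ = 70.18 mol/min.
Outlet amounts (n = n₀ + Σ ν·ξ):
  E: 554.8 − 1(70.18) − 2(52.57) = 379.5
  F: 535.2 − 1(70.18) − 1(52.57) = 412.4
  G: 0 + 2(70.18) = 140.4
  H: 0 + 1(52.57) = 52.57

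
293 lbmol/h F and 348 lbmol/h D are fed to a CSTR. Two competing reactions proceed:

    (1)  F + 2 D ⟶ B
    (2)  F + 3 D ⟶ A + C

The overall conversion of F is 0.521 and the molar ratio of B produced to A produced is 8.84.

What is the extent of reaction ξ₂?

Conversion of F: F consumed = 0.521 × 293 = 152.7 lbmol/h = 1ξ₁ + 1ξ₂.
Selectivity: 1ξ₁ / (1ξ₂) = 8.84 → ξ₁ = 8.84 ξ₂.
Substitute: (1·8.84 + 1) ξ₂ = 152.7 → ξ₂ = 15.51 lbmol/h, ξ₁ = 137.1 lbmol/h.
Outlet amounts (n = n₀ + Σ ν·ξ):
  F: 293 − 1(137.1) − 1(15.51) = 140.3
  D: 348 − 2(137.1) − 3(15.51) = 27.18
  B: 0 + 1(137.1) = 137.1
  A: 0 + 1(15.51) = 15.51
  C: 0 + 1(15.51) = 15.51

ξ₂ = 15.5 lbmol/h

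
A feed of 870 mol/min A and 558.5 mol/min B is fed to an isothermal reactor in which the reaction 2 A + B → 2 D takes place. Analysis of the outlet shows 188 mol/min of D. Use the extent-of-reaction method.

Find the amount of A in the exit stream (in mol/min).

For D: n = n₀ + 2ξ → 188 = 0 + 2ξ, giving ξ = 94 mol/min.
Outlet amounts (n = n₀ + ν ξ):
  A: 870 − 2(94) = 682
  B: 558.5 − 1(94) = 464.5
  D: 0 + 2(94) = 188

682 mol/min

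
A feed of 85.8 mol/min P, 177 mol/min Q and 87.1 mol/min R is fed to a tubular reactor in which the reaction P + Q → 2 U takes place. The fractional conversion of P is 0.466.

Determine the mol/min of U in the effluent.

P reacted = 0.466 × 85.8 = 39.98 mol/min; ν_P = −1, so ξ = 39.98/1 = 39.98 mol/min.
Outlet amounts (n = n₀ + ν ξ):
  P: 85.8 − 1(39.98) = 45.82
  Q: 177 − 1(39.98) = 137
  U: 0 + 2(39.98) = 79.97
  R: 87.1 (inert)

80 mol/min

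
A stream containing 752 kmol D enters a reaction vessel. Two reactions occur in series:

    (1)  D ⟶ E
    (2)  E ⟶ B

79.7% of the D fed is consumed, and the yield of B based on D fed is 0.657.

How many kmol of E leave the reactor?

105 kmol

Conversion of D: D consumed = 1ξ₁ = 0.797 × 752 → ξ₁ = 599.3 kmol.
Yield of B: 1ξ₂ / 752 = 0.657 → ξ₂ = 494.1 kmol.
Outlet amounts (n = n₀ + Σ ν·ξ):
  D: 752 − 1(599.3) = 152.7
  E: 0 + 1(599.3) − 1(494.1) = 105.3
  B: 0 + 1(494.1) = 494.1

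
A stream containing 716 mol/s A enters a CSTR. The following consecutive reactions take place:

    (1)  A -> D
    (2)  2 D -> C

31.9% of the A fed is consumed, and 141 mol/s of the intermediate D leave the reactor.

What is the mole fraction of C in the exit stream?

0.065

Conversion of A: A consumed = 1ξ₁ = 0.319 × 716 → ξ₁ = 228.4 mol/s.
D balance: n_D = 0 + 1ξ₁ − 2ξ₂ = 141 → ξ₂ = (1·228.4 − 141)/2 = 43.7 mol/s.
Outlet amounts (n = n₀ + Σ ν·ξ):
  A: 716 − 1(228.4) = 487.6
  D: 0 + 1(228.4) − 2(43.7) = 141
  C: 0 + 1(43.7) = 43.7
Total out = 672.3 mol/s; y_C = 43.7 / 672.3 = 0.065.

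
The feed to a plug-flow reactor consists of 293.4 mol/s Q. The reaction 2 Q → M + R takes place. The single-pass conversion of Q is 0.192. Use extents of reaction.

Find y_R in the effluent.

0.096

Q reacted = 0.192 × 293.4 = 56.33 mol/s; ν_Q = −2, so ξ = 56.33/2 = 28.17 mol/s.
Outlet amounts (n = n₀ + ν ξ):
  Q: 293.4 − 2(28.17) = 237.1
  M: 0 + 1(28.17) = 28.17
  R: 0 + 1(28.17) = 28.17
Total out = 293.4 mol/s; y_R = 28.17 / 293.4 = 0.096.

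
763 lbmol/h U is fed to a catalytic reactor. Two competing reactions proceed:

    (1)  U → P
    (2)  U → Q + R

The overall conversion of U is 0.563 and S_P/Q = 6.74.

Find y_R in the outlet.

Conversion of U: U consumed = 0.563 × 763 = 429.6 lbmol/h = 1ξ₁ + 1ξ₂.
Selectivity: 1ξ₁ / (1ξ₂) = 6.74 → ξ₁ = 6.74 ξ₂.
Substitute: (1·6.74 + 1) ξ₂ = 429.6 → ξ₂ = 55.5 lbmol/h, ξ₁ = 374.1 lbmol/h.
Outlet amounts (n = n₀ + Σ ν·ξ):
  U: 763 − 1(374.1) − 1(55.5) = 333.4
  P: 0 + 1(374.1) = 374.1
  Q: 0 + 1(55.5) = 55.5
  R: 0 + 1(55.5) = 55.5
Total out = 818.5 lbmol/h; y_R = 55.5 / 818.5 = 0.06781.

0.0678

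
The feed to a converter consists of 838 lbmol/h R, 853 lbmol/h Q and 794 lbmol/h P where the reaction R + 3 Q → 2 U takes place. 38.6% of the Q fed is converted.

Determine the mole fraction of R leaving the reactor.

0.321

Q reacted = 0.386 × 853 = 329.3 lbmol/h; ν_Q = −3, so ξ = 329.3/3 = 109.8 lbmol/h.
Outlet amounts (n = n₀ + ν ξ):
  R: 838 − 1(109.8) = 728.2
  Q: 853 − 3(109.8) = 523.7
  U: 0 + 2(109.8) = 219.5
  P: 794 (inert)
Total out = 2265 lbmol/h; y_R = 728.2 / 2265 = 0.3215.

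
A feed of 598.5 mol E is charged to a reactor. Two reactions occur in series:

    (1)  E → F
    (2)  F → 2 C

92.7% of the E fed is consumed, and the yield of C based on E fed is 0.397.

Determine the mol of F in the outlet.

Conversion of E: E consumed = 1ξ₁ = 0.927 × 598.5 → ξ₁ = 554.8 mol.
Yield of C: 2ξ₂ / 598.5 = 0.397 → ξ₂ = 118.8 mol.
Outlet amounts (n = n₀ + Σ ν·ξ):
  E: 598.5 − 1(554.8) = 43.69
  F: 0 + 1(554.8) − 1(118.8) = 436
  C: 0 + 2(118.8) = 237.6

436 mol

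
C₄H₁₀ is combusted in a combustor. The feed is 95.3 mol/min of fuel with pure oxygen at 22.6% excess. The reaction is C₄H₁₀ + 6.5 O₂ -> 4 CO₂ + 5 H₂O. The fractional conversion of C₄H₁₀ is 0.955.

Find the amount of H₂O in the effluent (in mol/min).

Stoichiometric O₂ = 6.5 × 95.3 = 619.4 mol/min; O₂ fed = 619.4 × 1.226 = 759.4 mol/min.
Fuel reacted = 0.955 × 95.3 → ξ = 91.01 mol/min.
Outlet (n = n₀ + ν ξ):
  C₄H₁₀: 95.3 − 1(91.01) = 4.288
  O₂: 759.4 − 6.5(91.01) = 167.9
  CO₂: 0 + 4(91.01) = 364
  H₂O: 0 + 5(91.01) = 455.1

455 mol/min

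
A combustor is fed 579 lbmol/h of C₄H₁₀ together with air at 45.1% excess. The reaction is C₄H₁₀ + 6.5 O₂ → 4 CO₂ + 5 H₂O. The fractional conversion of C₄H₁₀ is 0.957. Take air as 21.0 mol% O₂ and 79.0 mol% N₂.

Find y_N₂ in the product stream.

Stoichiometric O₂ = 6.5 × 579 = 3764 lbmol/h; O₂ fed = 3764 × 1.451 = 5461 lbmol/h.
N₂ fed = 5461 × 79/21 = 20540 lbmol/h.
Fuel reacted = 0.957 × 579 → ξ = 554.1 lbmol/h.
Outlet (n = n₀ + ν ξ):
  C₄H₁₀: 579 − 1(554.1) = 24.9
  O₂: 5461 − 6.5(554.1) = 1859
  N₂: 20540 (inert)
  CO₂: 0 + 4(554.1) = 2216
  H₂O: 0 + 5(554.1) = 2771
Total out = 27410 lbmol/h; y_N₂ = 20540 / 27410 = 0.7494.

0.749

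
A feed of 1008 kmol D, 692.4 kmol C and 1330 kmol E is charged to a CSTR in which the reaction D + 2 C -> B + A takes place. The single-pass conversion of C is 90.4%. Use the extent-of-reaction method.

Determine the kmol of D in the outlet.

C reacted = 0.904 × 692.4 = 625.9 kmol; ν_C = −2, so ξ = 625.9/2 = 313 kmol.
Outlet amounts (n = n₀ + ν ξ):
  D: 1008 − 1(313) = 695
  C: 692.4 − 2(313) = 66.47
  B: 0 + 1(313) = 313
  A: 0 + 1(313) = 313
  E: 1330 (inert)

695 kmol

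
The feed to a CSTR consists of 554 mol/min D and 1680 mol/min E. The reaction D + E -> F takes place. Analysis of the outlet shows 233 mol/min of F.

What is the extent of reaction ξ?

For F: n = n₀ + 1ξ → 233 = 0 + 1ξ, giving ξ = 233 mol/min.
Outlet amounts (n = n₀ + ν ξ):
  D: 554 − 1(233) = 321
  E: 1680 − 1(233) = 1447
  F: 0 + 1(233) = 233

ξ = 233 mol/min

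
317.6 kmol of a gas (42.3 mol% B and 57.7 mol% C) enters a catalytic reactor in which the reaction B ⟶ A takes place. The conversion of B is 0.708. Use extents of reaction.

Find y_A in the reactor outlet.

0.299

B reacted = 0.708 × 134.3 = 95.12 kmol; ν_B = −1, so ξ = 95.12/1 = 95.12 kmol.
Outlet amounts (n = n₀ + ν ξ):
  B: 134.3 − 1(95.12) = 39.23
  A: 0 + 1(95.12) = 95.12
  C: 183.3 (inert)
Total out = 317.6 kmol; y_A = 95.12 / 317.6 = 0.2995.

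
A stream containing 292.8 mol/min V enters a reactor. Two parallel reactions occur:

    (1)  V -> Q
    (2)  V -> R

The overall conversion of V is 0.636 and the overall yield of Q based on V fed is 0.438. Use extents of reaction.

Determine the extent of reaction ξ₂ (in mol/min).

Yield of Q: 1ξ₁ / 292.8 = 0.438 → ξ₁ = 128.2 mol/min.
Conversion of V: 1ξ₁ + 1ξ₂ = 0.636 × 292.8 = 186.2 → ξ₂ = 57.97 mol/min.
Outlet amounts (n = n₀ + Σ ν·ξ):
  V: 292.8 − 1(128.2) − 1(57.97) = 106.6
  Q: 0 + 1(128.2) = 128.2
  R: 0 + 1(57.97) = 57.97

ξ₂ = 58 mol/min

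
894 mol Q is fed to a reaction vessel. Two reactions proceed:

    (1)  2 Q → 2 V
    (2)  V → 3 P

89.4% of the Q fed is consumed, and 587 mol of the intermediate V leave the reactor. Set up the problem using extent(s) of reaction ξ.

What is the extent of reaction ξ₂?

Conversion of Q: Q consumed = 2ξ₁ = 0.894 × 894 → ξ₁ = 399.6 mol.
V balance: n_V = 0 + 2ξ₁ − 1ξ₂ = 587 → ξ₂ = (2·399.6 − 587)/1 = 212.2 mol.
Outlet amounts (n = n₀ + Σ ν·ξ):
  Q: 894 − 2(399.6) = 94.76
  V: 0 + 2(399.6) − 1(212.2) = 587
  P: 0 + 3(212.2) = 636.7

ξ₂ = 212 mol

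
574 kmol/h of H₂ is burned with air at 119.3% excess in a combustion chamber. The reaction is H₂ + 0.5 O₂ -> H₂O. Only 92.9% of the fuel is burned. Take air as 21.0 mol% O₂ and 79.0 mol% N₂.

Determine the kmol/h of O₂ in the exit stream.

363 kmol/h

Stoichiometric O₂ = 0.5 × 574 = 287 kmol/h; O₂ fed = 287 × 2.193 = 629.4 kmol/h.
N₂ fed = 629.4 × 79/21 = 2368 kmol/h.
Fuel reacted = 0.929 × 574 → ξ = 533.2 kmol/h.
Outlet (n = n₀ + ν ξ):
  H₂: 574 − 1(533.2) = 40.75
  O₂: 629.4 − 0.5(533.2) = 362.8
  N₂: 2368 (inert)
  H₂O: 0 + 1(533.2) = 533.2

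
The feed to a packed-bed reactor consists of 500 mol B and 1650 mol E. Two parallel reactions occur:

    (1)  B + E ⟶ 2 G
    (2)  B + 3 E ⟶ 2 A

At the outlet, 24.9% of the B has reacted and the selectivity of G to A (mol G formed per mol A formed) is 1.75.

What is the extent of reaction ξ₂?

Conversion of B: B consumed = 0.249 × 500 = 124.5 mol = 1ξ₁ + 1ξ₂.
Selectivity: 2ξ₁ / (2ξ₂) = 1.75 → ξ₁ = 1.75 ξ₂.
Substitute: (1·1.75 + 1) ξ₂ = 124.5 → ξ₂ = 45.27 mol, ξ₁ = 79.23 mol.
Outlet amounts (n = n₀ + Σ ν·ξ):
  B: 500 − 1(79.23) − 1(45.27) = 375.5
  E: 1650 − 1(79.23) − 3(45.27) = 1435
  G: 0 + 2(79.23) = 158.5
  A: 0 + 2(45.27) = 90.55

ξ₂ = 45.3 mol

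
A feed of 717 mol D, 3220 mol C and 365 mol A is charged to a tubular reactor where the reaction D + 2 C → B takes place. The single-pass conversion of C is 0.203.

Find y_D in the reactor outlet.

0.107

C reacted = 0.203 × 3220 = 653.7 mol; ν_C = −2, so ξ = 653.7/2 = 326.8 mol.
Outlet amounts (n = n₀ + ν ξ):
  D: 717 − 1(326.8) = 390.2
  C: 3220 − 2(326.8) = 2566
  B: 0 + 1(326.8) = 326.8
  A: 365 (inert)
Total out = 3648 mol; y_D = 390.2 / 3648 = 0.1069.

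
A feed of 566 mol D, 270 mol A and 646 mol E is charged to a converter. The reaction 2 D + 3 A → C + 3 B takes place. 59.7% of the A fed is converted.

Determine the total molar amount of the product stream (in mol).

1430 mol

A reacted = 0.597 × 270 = 161.2 mol; ν_A = −3, so ξ = 161.2/3 = 53.73 mol.
Outlet amounts (n = n₀ + ν ξ):
  D: 566 − 2(53.73) = 458.5
  A: 270 − 3(53.73) = 108.8
  C: 0 + 1(53.73) = 53.73
  B: 0 + 3(53.73) = 161.2
  E: 646 (inert)
Total out = 458.5 + 108.8 + 53.73 + 161.2 + 646 = 1428 mol.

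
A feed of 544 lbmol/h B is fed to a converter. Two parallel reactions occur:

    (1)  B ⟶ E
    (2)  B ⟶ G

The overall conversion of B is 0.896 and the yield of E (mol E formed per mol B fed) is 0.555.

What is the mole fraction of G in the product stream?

Yield of E: 1ξ₁ / 544 = 0.555 → ξ₁ = 301.9 lbmol/h.
Conversion of B: 1ξ₁ + 1ξ₂ = 0.896 × 544 = 487.4 → ξ₂ = 185.5 lbmol/h.
Outlet amounts (n = n₀ + Σ ν·ξ):
  B: 544 − 1(301.9) − 1(185.5) = 56.58
  E: 0 + 1(301.9) = 301.9
  G: 0 + 1(185.5) = 185.5
Total out = 544 lbmol/h; y_G = 185.5 / 544 = 0.341.

0.341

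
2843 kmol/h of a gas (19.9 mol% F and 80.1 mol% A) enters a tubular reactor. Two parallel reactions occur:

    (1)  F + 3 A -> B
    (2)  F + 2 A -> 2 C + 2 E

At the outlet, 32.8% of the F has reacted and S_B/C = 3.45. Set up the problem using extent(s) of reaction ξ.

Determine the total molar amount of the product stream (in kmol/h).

2380 kmol/h

Conversion of F: F consumed = 0.328 × 565.8 = 185.6 kmol/h = 1ξ₁ + 1ξ₂.
Selectivity: 1ξ₁ / (2ξ₂) = 3.45 → ξ₁ = 6.9 ξ₂.
Substitute: (1·6.9 + 1) ξ₂ = 185.6 → ξ₂ = 23.49 kmol/h, ξ₁ = 162.1 kmol/h.
Outlet amounts (n = n₀ + Σ ν·ξ):
  F: 565.8 − 1(162.1) − 1(23.49) = 380.2
  A: 2277 − 3(162.1) − 2(23.49) = 1744
  B: 0 + 1(162.1) = 162.1
  C: 0 + 2(23.49) = 46.98
  E: 0 + 2(23.49) = 46.98
Total out = 380.2 + 1744 + 162.1 + 46.98 + 46.98 = 2380 kmol/h.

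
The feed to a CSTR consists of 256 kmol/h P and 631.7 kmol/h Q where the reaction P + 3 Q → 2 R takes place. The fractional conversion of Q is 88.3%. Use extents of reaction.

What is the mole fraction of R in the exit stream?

0.721

Q reacted = 0.883 × 631.7 = 557.8 kmol/h; ν_Q = −3, so ξ = 557.8/3 = 185.9 kmol/h.
Outlet amounts (n = n₀ + ν ξ):
  P: 256 − 1(185.9) = 70.07
  Q: 631.7 − 3(185.9) = 73.91
  R: 0 + 2(185.9) = 371.9
Total out = 515.8 kmol/h; y_R = 371.9 / 515.8 = 0.7209.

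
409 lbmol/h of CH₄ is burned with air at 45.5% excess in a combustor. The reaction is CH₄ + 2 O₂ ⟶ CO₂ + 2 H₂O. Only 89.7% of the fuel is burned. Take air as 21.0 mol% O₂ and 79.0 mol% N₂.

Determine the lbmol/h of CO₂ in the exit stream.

Stoichiometric O₂ = 2 × 409 = 818 lbmol/h; O₂ fed = 818 × 1.455 = 1190 lbmol/h.
N₂ fed = 1190 × 79/21 = 4477 lbmol/h.
Fuel reacted = 0.897 × 409 → ξ = 366.9 lbmol/h.
Outlet (n = n₀ + ν ξ):
  CH₄: 409 − 1(366.9) = 42.13
  O₂: 1190 − 2(366.9) = 456.4
  N₂: 4477 (inert)
  CO₂: 0 + 1(366.9) = 366.9
  H₂O: 0 + 2(366.9) = 733.7

367 lbmol/h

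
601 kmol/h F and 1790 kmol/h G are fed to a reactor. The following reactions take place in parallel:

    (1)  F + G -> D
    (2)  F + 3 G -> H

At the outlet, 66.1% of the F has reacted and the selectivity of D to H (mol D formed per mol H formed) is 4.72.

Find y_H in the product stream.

Conversion of F: F consumed = 0.661 × 601 = 397.3 kmol/h = 1ξ₁ + 1ξ₂.
Selectivity: 1ξ₁ / (1ξ₂) = 4.72 → ξ₁ = 4.72 ξ₂.
Substitute: (1·4.72 + 1) ξ₂ = 397.3 → ξ₂ = 69.45 kmol/h, ξ₁ = 327.8 kmol/h.
Outlet amounts (n = n₀ + Σ ν·ξ):
  F: 601 − 1(327.8) − 1(69.45) = 203.7
  G: 1790 − 1(327.8) − 3(69.45) = 1254
  D: 0 + 1(327.8) = 327.8
  H: 0 + 1(69.45) = 69.45
Total out = 1855 kmol/h; y_H = 69.45 / 1855 = 0.03744.

0.0374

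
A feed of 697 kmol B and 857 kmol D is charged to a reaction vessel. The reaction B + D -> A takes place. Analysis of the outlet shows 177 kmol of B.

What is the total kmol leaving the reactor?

1030 kmol

For B: n = n₀ − 1ξ → 177 = 697 − 1ξ, giving ξ = 520 kmol.
Outlet amounts (n = n₀ + ν ξ):
  B: 697 − 1(520) = 177
  D: 857 − 1(520) = 337
  A: 0 + 1(520) = 520
Total out = 177 + 337 + 520 = 1034 kmol.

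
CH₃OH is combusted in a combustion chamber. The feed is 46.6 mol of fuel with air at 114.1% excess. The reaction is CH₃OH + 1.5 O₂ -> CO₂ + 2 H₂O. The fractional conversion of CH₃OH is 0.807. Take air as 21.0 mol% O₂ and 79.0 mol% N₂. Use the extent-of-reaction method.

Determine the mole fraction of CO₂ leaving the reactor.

0.0483

Stoichiometric O₂ = 1.5 × 46.6 = 69.9 mol; O₂ fed = 69.9 × 2.141 = 149.7 mol.
N₂ fed = 149.7 × 79/21 = 563 mol.
Fuel reacted = 0.807 × 46.6 → ξ = 37.61 mol.
Outlet (n = n₀ + ν ξ):
  CH₃OH: 46.6 − 1(37.61) = 8.994
  O₂: 149.7 − 1.5(37.61) = 93.25
  N₂: 563 (inert)
  CO₂: 0 + 1(37.61) = 37.61
  H₂O: 0 + 2(37.61) = 75.21
Total out = 778.1 mol; y_CO₂ = 37.61 / 778.1 = 0.04833.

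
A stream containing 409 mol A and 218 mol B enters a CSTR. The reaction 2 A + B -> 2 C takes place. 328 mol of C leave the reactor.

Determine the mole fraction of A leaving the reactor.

For C: n = n₀ + 2ξ → 328 = 0 + 2ξ, giving ξ = 164 mol.
Outlet amounts (n = n₀ + ν ξ):
  A: 409 − 2(164) = 81
  B: 218 − 1(164) = 54
  C: 0 + 2(164) = 328
Total out = 463 mol; y_A = 81 / 463 = 0.1749.

0.175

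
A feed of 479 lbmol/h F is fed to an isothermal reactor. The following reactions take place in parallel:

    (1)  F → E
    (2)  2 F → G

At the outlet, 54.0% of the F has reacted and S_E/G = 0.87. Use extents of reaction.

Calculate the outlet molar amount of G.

Conversion of F: F consumed = 0.54 × 479 = 258.7 lbmol/h = 1ξ₁ + 2ξ₂.
Selectivity: 1ξ₁ / (1ξ₂) = 0.87 → ξ₁ = 0.87 ξ₂.
Substitute: (1·0.87 + 2) ξ₂ = 258.7 → ξ₂ = 90.13 lbmol/h, ξ₁ = 78.41 lbmol/h.
Outlet amounts (n = n₀ + Σ ν·ξ):
  F: 479 − 1(78.41) − 2(90.13) = 220.3
  E: 0 + 1(78.41) = 78.41
  G: 0 + 1(90.13) = 90.13

90.1 lbmol/h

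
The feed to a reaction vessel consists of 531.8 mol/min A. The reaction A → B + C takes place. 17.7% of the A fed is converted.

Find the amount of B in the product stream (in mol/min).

94.1 mol/min

A reacted = 0.177 × 531.8 = 94.13 mol/min; ν_A = −1, so ξ = 94.13/1 = 94.13 mol/min.
Outlet amounts (n = n₀ + ν ξ):
  A: 531.8 − 1(94.13) = 437.7
  B: 0 + 1(94.13) = 94.13
  C: 0 + 1(94.13) = 94.13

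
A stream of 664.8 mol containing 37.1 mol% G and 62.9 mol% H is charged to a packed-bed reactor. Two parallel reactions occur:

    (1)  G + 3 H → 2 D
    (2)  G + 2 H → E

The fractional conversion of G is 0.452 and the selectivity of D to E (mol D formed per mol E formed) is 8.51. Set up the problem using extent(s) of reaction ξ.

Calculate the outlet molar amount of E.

21.2 mol

Conversion of G: G consumed = 0.452 × 246.6 = 111.5 mol = 1ξ₁ + 1ξ₂.
Selectivity: 2ξ₁ / (1ξ₂) = 8.51 → ξ₁ = 4.255 ξ₂.
Substitute: (1·4.255 + 1) ξ₂ = 111.5 → ξ₂ = 21.21 mol, ξ₁ = 90.27 mol.
Outlet amounts (n = n₀ + Σ ν·ξ):
  G: 246.6 − 1(90.27) − 1(21.21) = 135.2
  H: 418.2 − 3(90.27) − 2(21.21) = 104.9
  D: 0 + 2(90.27) = 180.5
  E: 0 + 1(21.21) = 21.21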